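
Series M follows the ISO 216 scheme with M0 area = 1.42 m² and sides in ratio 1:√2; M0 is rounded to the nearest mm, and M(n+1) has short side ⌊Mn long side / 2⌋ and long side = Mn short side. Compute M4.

Let M0's short side be w mm. w · w√2 = 1.42 m² = 1,420,000 mm², so w ≈ 1002.0 mm and w√2 ≈ 1417.1 mm → M0 = 1002 × 1417 mm.
M1: ⌊1417/2⌋ × 1002 = 708 × 1002 mm
M2: ⌊1002/2⌋ × 708 = 501 × 708 mm
M3: ⌊708/2⌋ × 501 = 354 × 501 mm
M4: ⌊501/2⌋ × 354 = 250 × 354 mm

250 × 354 mm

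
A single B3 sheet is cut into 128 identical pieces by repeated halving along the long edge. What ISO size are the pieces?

B10

128 = 2^7, so 7 halving steps.
B3 → B4 → … → B10 after 7 steps.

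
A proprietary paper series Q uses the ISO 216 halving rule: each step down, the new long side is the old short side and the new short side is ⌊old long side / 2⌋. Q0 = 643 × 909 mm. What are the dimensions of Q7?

Q1 = 454 × 643 mm (from Q0 by 1 halving).
Q2: ⌊643/2⌋ × 454 = 321 × 454 mm
Q3: ⌊454/2⌋ × 321 = 227 × 321 mm
Q4: ⌊321/2⌋ × 227 = 160 × 227 mm
Q5: ⌊227/2⌋ × 160 = 113 × 160 mm
Q6: ⌊160/2⌋ × 113 = 80 × 113 mm
Q7: ⌊113/2⌋ × 80 = 56 × 80 mm

56 × 80 mm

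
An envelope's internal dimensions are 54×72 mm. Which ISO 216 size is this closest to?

Aspect ratio 72/54 ≈ 1.333 (ISO target is √2 ≈ 1.414).
In the A-series (A0 area = 1 m²): A8 = 52 × 74 mm.
Off by 4 mm total — nearest standard size.

A8 (52 × 74 mm)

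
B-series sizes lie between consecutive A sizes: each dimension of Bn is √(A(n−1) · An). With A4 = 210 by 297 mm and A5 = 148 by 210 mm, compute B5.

Short side: √(210 · 148) = √31080 ≈ 176.3 → 176 mm
Long side: √(297 · 210) = √62370 ≈ 249.7 → 250 mm

176 × 250 mm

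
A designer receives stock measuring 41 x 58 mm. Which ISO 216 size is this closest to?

C9 (40 × 57 mm)

Aspect ratio 58/41 ≈ 1.415 — close to the ISO √2 ≈ 1.414.
In the C-series (envelope sizes, between A and B): C9 = 40 × 57 mm.
Off by 2 mm total — nearest standard size.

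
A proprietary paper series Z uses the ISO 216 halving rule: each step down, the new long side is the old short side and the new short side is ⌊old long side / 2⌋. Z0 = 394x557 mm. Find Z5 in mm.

69 × 98 mm

Z1 = 278 × 394 mm (from Z0 by 1 halving).
Z2: ⌊394/2⌋ × 278 = 197 × 278 mm
Z3: ⌊278/2⌋ × 197 = 139 × 197 mm
Z4: ⌊197/2⌋ × 139 = 98 × 139 mm
Z5: ⌊139/2⌋ × 98 = 69 × 98 mm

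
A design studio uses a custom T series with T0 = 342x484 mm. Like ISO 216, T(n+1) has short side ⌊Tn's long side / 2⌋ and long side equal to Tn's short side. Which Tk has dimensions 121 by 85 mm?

T4

T0: 342 × 484 mm
T1: 242 × 342 mm
T2: 171 × 242 mm
T3: 121 × 171 mm
T4: 85 × 121 mm
T5: 60 × 85 mm
→ matches T4.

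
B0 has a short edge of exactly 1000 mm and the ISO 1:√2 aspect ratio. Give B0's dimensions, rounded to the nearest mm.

1000 × 1414 mm

Short side = 1000 mm; long side = 1000√2 ≈ 1414.2 mm.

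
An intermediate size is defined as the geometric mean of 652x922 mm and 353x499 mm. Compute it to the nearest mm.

480 × 678 mm

Short side: √(652 · 353) = √230156 ≈ 479.7 → 480 mm
Long side: √(922 · 499) = √460078 ≈ 678.3 → 678 mm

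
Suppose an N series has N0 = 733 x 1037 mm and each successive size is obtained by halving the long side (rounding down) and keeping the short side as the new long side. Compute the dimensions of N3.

259 × 366 mm

N1: ⌊1037/2⌋ × 733 = 518 × 733 mm
N2: ⌊733/2⌋ × 518 = 366 × 518 mm
N3: ⌊518/2⌋ × 366 = 259 × 366 mm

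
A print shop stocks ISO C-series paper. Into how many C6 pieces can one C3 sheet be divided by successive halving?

8

Each ISO step halves the sheet: 1 × C3 → 2 × C4 → 4 × C5 → 8 × C6
From C3 to C6 is 3 halving steps: 2^3 = 8.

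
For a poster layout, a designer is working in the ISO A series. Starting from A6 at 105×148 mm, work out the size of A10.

A7: ⌊148/2⌋ × 105 = 74 × 105 mm
A8: ⌊105/2⌋ × 74 = 52 × 74 mm
A9: ⌊74/2⌋ × 52 = 37 × 52 mm
A10: ⌊52/2⌋ × 37 = 26 × 37 mm

26 × 37 mm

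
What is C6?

C0 = 917 × 1297 mm (C0 is the geometric mean of A0 and B0, aspect 1:√2).
C1: ⌊1297/2⌋ × 917 = 648 × 917 mm
C2: ⌊917/2⌋ × 648 = 458 × 648 mm
C3: ⌊648/2⌋ × 458 = 324 × 458 mm
C4: ⌊458/2⌋ × 324 = 229 × 324 mm
C5: ⌊324/2⌋ × 229 = 162 × 229 mm
C6: ⌊229/2⌋ × 162 = 114 × 162 mm

114 × 162 mm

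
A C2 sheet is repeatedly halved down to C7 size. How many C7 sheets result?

32

C2 = 458 × 648 mm; C7 = 81 × 114 mm.
Each halving step doubles the count; 5 steps from C2 to C7.
2^5 = 32.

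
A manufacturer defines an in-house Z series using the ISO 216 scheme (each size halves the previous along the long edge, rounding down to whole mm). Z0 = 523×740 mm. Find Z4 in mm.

Z1: ⌊740/2⌋ × 523 = 370 × 523 mm
Z2: ⌊523/2⌋ × 370 = 261 × 370 mm
Z3: ⌊370/2⌋ × 261 = 185 × 261 mm
Z4: ⌊261/2⌋ × 185 = 130 × 185 mm

130 × 185 mm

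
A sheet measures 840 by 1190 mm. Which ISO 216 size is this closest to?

A0 (841 × 1189 mm)

Aspect ratio 1190/840 ≈ 1.417 — close to the ISO √2 ≈ 1.414.
In the A-series (A0 area = 1 m²): A0 = 841 × 1189 mm.
Off by 2 mm total — nearest standard size.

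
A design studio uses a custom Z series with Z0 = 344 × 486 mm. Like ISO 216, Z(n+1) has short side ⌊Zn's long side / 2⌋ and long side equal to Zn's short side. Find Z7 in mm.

30 × 43 mm

Z1 = 243 × 344 mm (from Z0 by 1 halving).
Z2: ⌊344/2⌋ × 243 = 172 × 243 mm
Z3: ⌊243/2⌋ × 172 = 121 × 172 mm
Z4: ⌊172/2⌋ × 121 = 86 × 121 mm
Z5: ⌊121/2⌋ × 86 = 60 × 86 mm
Z6: ⌊86/2⌋ × 60 = 43 × 60 mm
Z7: ⌊60/2⌋ × 43 = 30 × 43 mm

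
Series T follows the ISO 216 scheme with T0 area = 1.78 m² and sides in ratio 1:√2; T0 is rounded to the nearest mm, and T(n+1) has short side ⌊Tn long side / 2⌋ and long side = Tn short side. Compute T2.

Let T0's short side be w mm. w · w√2 = 1.78 m² = 1,780,000 mm², so w ≈ 1121.9 mm and w√2 ≈ 1586.6 mm → T0 = 1122 × 1587 mm.
T1: ⌊1587/2⌋ × 1122 = 793 × 1122 mm
T2: ⌊1122/2⌋ × 793 = 561 × 793 mm

561 × 793 mm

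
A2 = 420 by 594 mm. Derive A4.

A3: ⌊594/2⌋ × 420 = 297 × 420 mm
A4: ⌊420/2⌋ × 297 = 210 × 297 mm

210 × 297 mm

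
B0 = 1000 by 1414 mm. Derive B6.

125 × 176 mm

B1: ⌊1414/2⌋ × 1000 = 707 × 1000 mm
B2: ⌊1000/2⌋ × 707 = 500 × 707 mm
B3: ⌊707/2⌋ × 500 = 353 × 500 mm
B4: ⌊500/2⌋ × 353 = 250 × 353 mm
B5: ⌊353/2⌋ × 250 = 176 × 250 mm
B6: ⌊250/2⌋ × 176 = 125 × 176 mm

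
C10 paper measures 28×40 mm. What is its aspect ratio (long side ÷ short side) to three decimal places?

40 / 28 = 1.429
ISO 216 targets √2 ≈ 1.414; the +0.014 deviation is from mm rounding.

1.429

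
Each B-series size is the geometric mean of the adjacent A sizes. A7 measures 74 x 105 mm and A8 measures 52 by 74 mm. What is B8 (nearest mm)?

62 × 88 mm

Short side: √(74 · 52) = √3848 ≈ 62.0 → 62 mm
Long side: √(105 · 74) = √7770 ≈ 88.1 → 88 mm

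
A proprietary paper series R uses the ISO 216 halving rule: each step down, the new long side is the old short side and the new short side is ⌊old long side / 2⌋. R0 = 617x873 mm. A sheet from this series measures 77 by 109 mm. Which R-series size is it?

R6

R0: 617 × 873 mm
R1: 436 × 617 mm
R2: 308 × 436 mm
R3: 218 × 308 mm
R4: 154 × 218 mm
R5: 109 × 154 mm
R6: 77 × 109 mm
R7: 54 × 77 mm
→ matches R6.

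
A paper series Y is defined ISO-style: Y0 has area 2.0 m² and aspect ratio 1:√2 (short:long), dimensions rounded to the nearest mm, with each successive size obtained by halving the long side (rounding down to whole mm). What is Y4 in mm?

297 × 420 mm

Let Y0's short side be w mm. w · w√2 = 2.0 m² = 2,000,000 mm², so w ≈ 1189.2 mm and w√2 ≈ 1681.8 mm → Y0 = 1189 × 1682 mm.
Y1: ⌊1682/2⌋ × 1189 = 841 × 1189 mm
Y2: ⌊1189/2⌋ × 841 = 594 × 841 mm
Y3: ⌊841/2⌋ × 594 = 420 × 594 mm
Y4: ⌊594/2⌋ × 420 = 297 × 420 mm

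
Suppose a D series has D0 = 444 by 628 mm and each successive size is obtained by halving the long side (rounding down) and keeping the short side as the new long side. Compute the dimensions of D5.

78 × 111 mm

D1 = 314 × 444 mm (from D0 by 1 halving).
D2: ⌊444/2⌋ × 314 = 222 × 314 mm
D3: ⌊314/2⌋ × 222 = 157 × 222 mm
D4: ⌊222/2⌋ × 157 = 111 × 157 mm
D5: ⌊157/2⌋ × 111 = 78 × 111 mm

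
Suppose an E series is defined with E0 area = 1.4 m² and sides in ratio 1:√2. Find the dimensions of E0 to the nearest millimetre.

995 × 1407 mm

Let the short side be w mm. Then w · w√2 = 1.4 m² = 1,400,000 mm².
w² = 1,400,000/√2, so w ≈ 995.0 mm; long side = w√2 ≈ 1407.1 mm.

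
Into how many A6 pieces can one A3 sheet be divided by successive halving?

8

Each ISO step halves the sheet: 1 × A3 → 2 × A4 → 4 × A5 → 8 × A6
From A3 to A6 is 3 halving steps: 2^3 = 8.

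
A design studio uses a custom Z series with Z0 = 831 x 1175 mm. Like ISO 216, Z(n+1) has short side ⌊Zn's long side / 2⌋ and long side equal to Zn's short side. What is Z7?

73 × 103 mm

Z1 = 587 × 831 mm (from Z0 by 1 halving).
Z2: ⌊831/2⌋ × 587 = 415 × 587 mm
Z3: ⌊587/2⌋ × 415 = 293 × 415 mm
Z4: ⌊415/2⌋ × 293 = 207 × 293 mm
Z5: ⌊293/2⌋ × 207 = 146 × 207 mm
Z6: ⌊207/2⌋ × 146 = 103 × 146 mm
Z7: ⌊146/2⌋ × 103 = 73 × 103 mm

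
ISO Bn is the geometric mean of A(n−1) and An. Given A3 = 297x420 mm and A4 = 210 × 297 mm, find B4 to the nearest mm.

250 × 353 mm

Short side: √(297 · 210) = √62370 ≈ 249.7 → 250 mm
Long side: √(420 · 297) = √124740 ≈ 353.2 → 353 mm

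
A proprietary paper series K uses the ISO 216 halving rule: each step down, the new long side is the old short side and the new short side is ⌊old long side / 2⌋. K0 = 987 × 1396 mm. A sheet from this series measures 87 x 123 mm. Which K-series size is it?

K0: 987 × 1396 mm
K1: 698 × 987 mm
K2: 493 × 698 mm
K3: 349 × 493 mm
K4: 246 × 349 mm
K5: 174 × 246 mm
K6: 123 × 174 mm
K7: 87 × 123 mm
K8: 61 × 87 mm
→ matches K7.

K7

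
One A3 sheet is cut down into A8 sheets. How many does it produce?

32

A3 = 297 × 420 mm; A8 = 52 × 74 mm.
Each halving step doubles the count; 5 steps from A3 to A8.
2^5 = 32.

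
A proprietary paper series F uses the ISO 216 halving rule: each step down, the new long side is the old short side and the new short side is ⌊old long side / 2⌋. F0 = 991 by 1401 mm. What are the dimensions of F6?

F1 = 700 × 991 mm (from F0 by 1 halving).
F2: ⌊991/2⌋ × 700 = 495 × 700 mm
F3: ⌊700/2⌋ × 495 = 350 × 495 mm
F4: ⌊495/2⌋ × 350 = 247 × 350 mm
F5: ⌊350/2⌋ × 247 = 175 × 247 mm
F6: ⌊247/2⌋ × 175 = 123 × 175 mm

123 × 175 mm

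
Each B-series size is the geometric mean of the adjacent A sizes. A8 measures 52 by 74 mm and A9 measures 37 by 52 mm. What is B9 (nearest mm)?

Short side: √(52 · 37) = √1924 ≈ 43.9 → 44 mm
Long side: √(74 · 52) = √3848 ≈ 62.0 → 62 mm

44 × 62 mm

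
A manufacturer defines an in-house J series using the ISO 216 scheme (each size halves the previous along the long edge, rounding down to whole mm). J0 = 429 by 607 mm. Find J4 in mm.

107 × 151 mm

J1: ⌊607/2⌋ × 429 = 303 × 429 mm
J2: ⌊429/2⌋ × 303 = 214 × 303 mm
J3: ⌊303/2⌋ × 214 = 151 × 214 mm
J4: ⌊214/2⌋ × 151 = 107 × 151 mm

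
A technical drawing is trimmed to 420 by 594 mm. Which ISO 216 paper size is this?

A2 (420 × 594 mm)

Aspect ratio 594/420 ≈ 1.414 — close to the ISO √2 ≈ 1.414.
In the A-series (A0 area = 1 m²): A2 = 420 × 594 mm.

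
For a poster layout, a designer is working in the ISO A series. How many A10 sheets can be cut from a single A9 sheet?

Each ISO step halves the sheet: 1 × A9 → 2 × A10
From A9 to A10 is 1 halving step: 2^1 = 2.

2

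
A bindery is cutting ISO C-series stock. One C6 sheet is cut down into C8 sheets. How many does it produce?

C6 = 114 × 162 mm; C8 = 57 × 81 mm.
Each halving step doubles the count; 2 steps from C6 to C8.
2^2 = 4.

4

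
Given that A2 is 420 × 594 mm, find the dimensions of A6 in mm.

105 × 148 mm

A3: ⌊594/2⌋ × 420 = 297 × 420 mm
A4: ⌊420/2⌋ × 297 = 210 × 297 mm
A5: ⌊297/2⌋ × 210 = 148 × 210 mm
A6: ⌊210/2⌋ × 148 = 105 × 148 mm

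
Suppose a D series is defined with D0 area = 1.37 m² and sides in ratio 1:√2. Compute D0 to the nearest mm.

Let the short side be w mm. Then w · w√2 = 1.37 m² = 1,370,000 mm².
w² = 1,370,000/√2, so w ≈ 984.2 mm; long side = w√2 ≈ 1391.9 mm.

984 × 1392 mm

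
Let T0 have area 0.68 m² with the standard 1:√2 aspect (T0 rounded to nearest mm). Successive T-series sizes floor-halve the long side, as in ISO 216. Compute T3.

245 × 346 mm

Let T0's short side be w mm. w · w√2 = 0.68 m² = 680,000 mm², so w ≈ 693.4 mm and w√2 ≈ 980.6 mm → T0 = 693 × 981 mm.
T1: ⌊981/2⌋ × 693 = 490 × 693 mm
T2: ⌊693/2⌋ × 490 = 346 × 490 mm
T3: ⌊490/2⌋ × 346 = 245 × 346 mm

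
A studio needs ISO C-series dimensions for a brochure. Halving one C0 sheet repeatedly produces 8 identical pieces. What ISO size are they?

C3

8 = 2^3, so 3 halving steps.
C0 → C1 → … → C3 after 3 steps.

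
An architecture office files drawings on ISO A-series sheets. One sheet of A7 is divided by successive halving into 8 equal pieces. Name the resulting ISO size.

A10

8 = 2^3, so 3 halving steps.
A7 → A8 → … → A10 after 3 steps.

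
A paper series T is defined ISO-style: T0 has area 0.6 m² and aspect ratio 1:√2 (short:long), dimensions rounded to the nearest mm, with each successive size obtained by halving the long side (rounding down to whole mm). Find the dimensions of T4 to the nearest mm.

Let T0's short side be w mm. w · w√2 = 0.6 m² = 600,000 mm², so w ≈ 651.4 mm and w√2 ≈ 921.2 mm → T0 = 651 × 921 mm.
T1: ⌊921/2⌋ × 651 = 460 × 651 mm
T2: ⌊651/2⌋ × 460 = 325 × 460 mm
T3: ⌊460/2⌋ × 325 = 230 × 325 mm
T4: ⌊325/2⌋ × 230 = 162 × 230 mm

162 × 230 mm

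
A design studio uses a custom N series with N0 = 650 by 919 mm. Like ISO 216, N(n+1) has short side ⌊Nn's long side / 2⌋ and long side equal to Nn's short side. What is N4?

162 × 229 mm

N1: ⌊919/2⌋ × 650 = 459 × 650 mm
N2: ⌊650/2⌋ × 459 = 325 × 459 mm
N3: ⌊459/2⌋ × 325 = 229 × 325 mm
N4: ⌊325/2⌋ × 229 = 162 × 229 mm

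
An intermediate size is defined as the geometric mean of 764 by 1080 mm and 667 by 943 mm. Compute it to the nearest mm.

Short side: √(764 · 667) = √509588 ≈ 713.9 → 714 mm
Long side: √(1080 · 943) = √1018440 ≈ 1009.2 → 1009 mm

714 × 1009 mm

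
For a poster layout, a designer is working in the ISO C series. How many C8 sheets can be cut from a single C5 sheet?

8

Each ISO step halves the sheet: 1 × C5 → 2 × C6 → 4 × C7 → 8 × C8
From C5 to C8 is 3 halving steps: 2^3 = 8.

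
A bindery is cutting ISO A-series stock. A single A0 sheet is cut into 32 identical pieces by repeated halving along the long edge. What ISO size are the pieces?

A5

32 = 2^5, so 5 halving steps.
A0 → A1 → … → A5 after 5 steps.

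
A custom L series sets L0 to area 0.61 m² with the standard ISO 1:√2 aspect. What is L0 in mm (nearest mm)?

Let the short side be w mm. Then w · w√2 = 0.61 m² = 610,000 mm².
w² = 610,000/√2, so w ≈ 656.8 mm; long side = w√2 ≈ 928.8 mm.

657 × 929 mm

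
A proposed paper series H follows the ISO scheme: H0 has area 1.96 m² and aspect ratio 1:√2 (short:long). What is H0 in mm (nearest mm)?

Let the short side be w mm. Then w · w√2 = 1.96 m² = 1,960,000 mm².
w² = 1,960,000/√2, so w ≈ 1177.3 mm; long side = w√2 ≈ 1664.9 mm.

1177 × 1665 mm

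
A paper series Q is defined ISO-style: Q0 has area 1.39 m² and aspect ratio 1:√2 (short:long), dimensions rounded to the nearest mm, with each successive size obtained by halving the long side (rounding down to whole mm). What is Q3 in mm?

Let Q0's short side be w mm. w · w√2 = 1.39 m² = 1,390,000 mm², so w ≈ 991.4 mm and w√2 ≈ 1402.1 mm → Q0 = 991 × 1402 mm.
Q1: ⌊1402/2⌋ × 991 = 701 × 991 mm
Q2: ⌊991/2⌋ × 701 = 495 × 701 mm
Q3: ⌊701/2⌋ × 495 = 350 × 495 mm

350 × 495 mm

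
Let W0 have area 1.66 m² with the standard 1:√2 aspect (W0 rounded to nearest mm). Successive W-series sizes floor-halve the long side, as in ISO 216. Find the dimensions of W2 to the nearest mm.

Let W0's short side be w mm. w · w√2 = 1.66 m² = 1,660,000 mm², so w ≈ 1083.4 mm and w√2 ≈ 1532.2 mm → W0 = 1083 × 1532 mm.
W1: ⌊1532/2⌋ × 1083 = 766 × 1083 mm
W2: ⌊1083/2⌋ × 766 = 541 × 766 mm

541 × 766 mm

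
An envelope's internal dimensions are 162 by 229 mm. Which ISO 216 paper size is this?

Aspect ratio 229/162 ≈ 1.414 — close to the ISO √2 ≈ 1.414.
In the C-series (envelope sizes, between A and B): C5 = 162 × 229 mm.

C5 (162 × 229 mm)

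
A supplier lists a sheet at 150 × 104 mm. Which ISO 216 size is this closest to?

Aspect ratio 150/104 ≈ 1.442 (ISO target is √2 ≈ 1.414).
In the A-series (A0 area = 1 m²): A6 = 105 × 148 mm.
Off by 3 mm total — nearest standard size.

A6 (105 × 148 mm)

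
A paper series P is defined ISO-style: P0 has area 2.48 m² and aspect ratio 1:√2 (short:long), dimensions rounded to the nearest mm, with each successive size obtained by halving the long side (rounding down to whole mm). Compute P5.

Let P0's short side be w mm. w · w√2 = 2.48 m² = 2,480,000 mm², so w ≈ 1324.2 mm and w√2 ≈ 1872.8 mm → P0 = 1324 × 1873 mm.
P1: ⌊1873/2⌋ × 1324 = 936 × 1324 mm
P2: ⌊1324/2⌋ × 936 = 662 × 936 mm
P3: ⌊936/2⌋ × 662 = 468 × 662 mm
P4: ⌊662/2⌋ × 468 = 331 × 468 mm
P5: ⌊468/2⌋ × 331 = 234 × 331 mm

234 × 331 mm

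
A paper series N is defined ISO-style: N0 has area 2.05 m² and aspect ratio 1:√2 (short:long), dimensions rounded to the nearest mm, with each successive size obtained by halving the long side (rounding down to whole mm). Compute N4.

301 × 425 mm

Let N0's short side be w mm. w · w√2 = 2.05 m² = 2,050,000 mm², so w ≈ 1204.0 mm and w√2 ≈ 1702.7 mm → N0 = 1204 × 1703 mm.
N1: ⌊1703/2⌋ × 1204 = 851 × 1204 mm
N2: ⌊1204/2⌋ × 851 = 602 × 851 mm
N3: ⌊851/2⌋ × 602 = 425 × 602 mm
N4: ⌊602/2⌋ × 425 = 301 × 425 mm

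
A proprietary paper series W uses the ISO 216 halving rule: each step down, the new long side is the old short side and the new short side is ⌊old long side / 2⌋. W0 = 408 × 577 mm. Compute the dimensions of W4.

W1: ⌊577/2⌋ × 408 = 288 × 408 mm
W2: ⌊408/2⌋ × 288 = 204 × 288 mm
W3: ⌊288/2⌋ × 204 = 144 × 204 mm
W4: ⌊204/2⌋ × 144 = 102 × 144 mm

102 × 144 mm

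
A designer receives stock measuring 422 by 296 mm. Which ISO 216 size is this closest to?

A3 (297 × 420 mm)

Aspect ratio 422/296 ≈ 1.426 — close to the ISO √2 ≈ 1.414.
In the A-series (A0 area = 1 m²): A3 = 297 × 420 mm.
Off by 3 mm total — nearest standard size.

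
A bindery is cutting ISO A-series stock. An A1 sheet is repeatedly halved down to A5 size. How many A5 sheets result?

16

A1 = 594 × 841 mm; A5 = 148 × 210 mm.
Each halving step doubles the count; 4 steps from A1 to A5.
2^4 = 16.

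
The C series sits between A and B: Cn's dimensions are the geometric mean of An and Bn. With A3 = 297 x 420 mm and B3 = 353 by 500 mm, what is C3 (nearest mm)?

324 × 458 mm

Short side: √(297 · 353) = √104841 ≈ 323.8 → 324 mm
Long side: √(420 · 500) = √210000 ≈ 458.3 → 458 mm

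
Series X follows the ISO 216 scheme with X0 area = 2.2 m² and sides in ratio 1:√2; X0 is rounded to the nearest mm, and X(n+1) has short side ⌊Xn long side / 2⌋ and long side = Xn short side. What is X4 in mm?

Let X0's short side be w mm. w · w√2 = 2.2 m² = 2,200,000 mm², so w ≈ 1247.3 mm and w√2 ≈ 1763.9 mm → X0 = 1247 × 1764 mm.
X1: ⌊1764/2⌋ × 1247 = 882 × 1247 mm
X2: ⌊1247/2⌋ × 882 = 623 × 882 mm
X3: ⌊882/2⌋ × 623 = 441 × 623 mm
X4: ⌊623/2⌋ × 441 = 311 × 441 mm

311 × 441 mm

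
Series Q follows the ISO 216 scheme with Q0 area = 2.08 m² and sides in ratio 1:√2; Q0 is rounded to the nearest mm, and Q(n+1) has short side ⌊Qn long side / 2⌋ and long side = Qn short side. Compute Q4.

303 × 428 mm

Let Q0's short side be w mm. w · w√2 = 2.08 m² = 2,080,000 mm², so w ≈ 1212.8 mm and w√2 ≈ 1715.1 mm → Q0 = 1213 × 1715 mm.
Q1: ⌊1715/2⌋ × 1213 = 857 × 1213 mm
Q2: ⌊1213/2⌋ × 857 = 606 × 857 mm
Q3: ⌊857/2⌋ × 606 = 428 × 606 mm
Q4: ⌊606/2⌋ × 428 = 303 × 428 mm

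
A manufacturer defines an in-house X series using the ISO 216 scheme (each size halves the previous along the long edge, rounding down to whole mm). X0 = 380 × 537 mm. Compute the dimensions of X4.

95 × 134 mm

X1: ⌊537/2⌋ × 380 = 268 × 380 mm
X2: ⌊380/2⌋ × 268 = 190 × 268 mm
X3: ⌊268/2⌋ × 190 = 134 × 190 mm
X4: ⌊190/2⌋ × 134 = 95 × 134 mm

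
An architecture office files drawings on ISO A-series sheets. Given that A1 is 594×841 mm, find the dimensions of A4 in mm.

A2: ⌊841/2⌋ × 594 = 420 × 594 mm
A3: ⌊594/2⌋ × 420 = 297 × 420 mm
A4: ⌊420/2⌋ × 297 = 210 × 297 mm

210 × 297 mm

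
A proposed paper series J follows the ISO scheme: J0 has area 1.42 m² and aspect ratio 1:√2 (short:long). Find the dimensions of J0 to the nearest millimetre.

1002 × 1417 mm

Let the short side be w mm. Then w · w√2 = 1.42 m² = 1,420,000 mm².
w² = 1,420,000/√2, so w ≈ 1002.0 mm; long side = w√2 ≈ 1417.1 mm.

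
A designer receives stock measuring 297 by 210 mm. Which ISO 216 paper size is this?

Aspect ratio 297/210 ≈ 1.414 — close to the ISO √2 ≈ 1.414.
In the A-series (A0 area = 1 m²): A4 = 210 × 297 mm.

A4 (210 × 297 mm)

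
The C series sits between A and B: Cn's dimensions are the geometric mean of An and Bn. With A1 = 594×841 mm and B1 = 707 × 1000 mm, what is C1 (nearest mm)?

648 × 917 mm

Short side: √(594 · 707) = √419958 ≈ 648.0 → 648 mm
Long side: √(841 · 1000) = √841000 ≈ 917.1 → 917 mm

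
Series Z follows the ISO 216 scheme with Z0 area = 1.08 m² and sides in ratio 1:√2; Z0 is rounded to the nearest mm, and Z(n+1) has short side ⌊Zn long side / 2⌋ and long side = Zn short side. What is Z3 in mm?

309 × 437 mm

Let Z0's short side be w mm. w · w√2 = 1.08 m² = 1,080,000 mm², so w ≈ 873.9 mm and w√2 ≈ 1235.9 mm → Z0 = 874 × 1236 mm.
Z1: ⌊1236/2⌋ × 874 = 618 × 874 mm
Z2: ⌊874/2⌋ × 618 = 437 × 618 mm
Z3: ⌊618/2⌋ × 437 = 309 × 437 mm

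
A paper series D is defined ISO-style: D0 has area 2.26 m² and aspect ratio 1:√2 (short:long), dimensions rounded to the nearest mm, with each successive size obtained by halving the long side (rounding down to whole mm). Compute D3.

447 × 632 mm

Let D0's short side be w mm. w · w√2 = 2.26 m² = 2,260,000 mm², so w ≈ 1264.1 mm and w√2 ≈ 1787.8 mm → D0 = 1264 × 1788 mm.
D1: ⌊1788/2⌋ × 1264 = 894 × 1264 mm
D2: ⌊1264/2⌋ × 894 = 632 × 894 mm
D3: ⌊894/2⌋ × 632 = 447 × 632 mm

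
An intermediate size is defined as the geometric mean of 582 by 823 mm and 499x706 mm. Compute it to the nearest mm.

539 × 762 mm

Short side: √(582 · 499) = √290418 ≈ 538.9 → 539 mm
Long side: √(823 · 706) = √581038 ≈ 762.3 → 762 mm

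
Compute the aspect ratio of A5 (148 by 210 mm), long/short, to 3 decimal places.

210 / 148 = 1.419
ISO 216 targets √2 ≈ 1.414; the +0.005 deviation is from mm rounding.

1.419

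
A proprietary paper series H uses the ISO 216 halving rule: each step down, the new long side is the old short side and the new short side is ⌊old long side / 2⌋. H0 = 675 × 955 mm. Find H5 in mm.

119 × 168 mm

H1: ⌊955/2⌋ × 675 = 477 × 675 mm
H2: ⌊675/2⌋ × 477 = 337 × 477 mm
H3: ⌊477/2⌋ × 337 = 238 × 337 mm
H4: ⌊337/2⌋ × 238 = 168 × 238 mm
H5: ⌊238/2⌋ × 168 = 119 × 168 mm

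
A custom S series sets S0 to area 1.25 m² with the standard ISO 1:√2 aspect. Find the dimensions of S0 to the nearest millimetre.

940 × 1330 mm

Let the short side be w mm. Then w · w√2 = 1.25 m² = 1,250,000 mm².
w² = 1,250,000/√2, so w ≈ 940.2 mm; long side = w√2 ≈ 1329.6 mm.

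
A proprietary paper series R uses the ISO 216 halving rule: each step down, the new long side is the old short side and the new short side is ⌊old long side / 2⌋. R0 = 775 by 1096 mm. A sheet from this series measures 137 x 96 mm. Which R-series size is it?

R6

R0: 775 × 1096 mm
R1: 548 × 775 mm
R2: 387 × 548 mm
R3: 274 × 387 mm
R4: 193 × 274 mm
R5: 137 × 193 mm
R6: 96 × 137 mm
R7: 68 × 96 mm
→ matches R6.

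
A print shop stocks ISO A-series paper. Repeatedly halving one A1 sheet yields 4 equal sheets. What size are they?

A3

4 = 2^2, so 2 halving steps.
A1 → A2 → … → A3 after 2 steps.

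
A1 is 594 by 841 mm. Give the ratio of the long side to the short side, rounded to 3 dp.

841 / 594 = 1.416
ISO 216 targets √2 ≈ 1.414; the +0.002 deviation is from mm rounding.

1.416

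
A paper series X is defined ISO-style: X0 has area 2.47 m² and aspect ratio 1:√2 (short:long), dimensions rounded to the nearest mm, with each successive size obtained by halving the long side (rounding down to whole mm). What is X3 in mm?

467 × 661 mm

Let X0's short side be w mm. w · w√2 = 2.47 m² = 2,470,000 mm², so w ≈ 1321.6 mm and w√2 ≈ 1869.0 mm → X0 = 1322 × 1869 mm.
X1: ⌊1869/2⌋ × 1322 = 934 × 1322 mm
X2: ⌊1322/2⌋ × 934 = 661 × 934 mm
X3: ⌊934/2⌋ × 661 = 467 × 661 mm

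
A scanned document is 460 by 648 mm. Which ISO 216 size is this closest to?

Aspect ratio 648/460 ≈ 1.409 — close to the ISO √2 ≈ 1.414.
In the C-series (envelope sizes, between A and B): C2 = 458 × 648 mm.
Off by 2 mm total — nearest standard size.

C2 (458 × 648 mm)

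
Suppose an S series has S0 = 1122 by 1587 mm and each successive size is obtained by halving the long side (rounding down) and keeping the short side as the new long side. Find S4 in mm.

280 × 396 mm

S1: ⌊1587/2⌋ × 1122 = 793 × 1122 mm
S2: ⌊1122/2⌋ × 793 = 561 × 793 mm
S3: ⌊793/2⌋ × 561 = 396 × 561 mm
S4: ⌊561/2⌋ × 396 = 280 × 396 mm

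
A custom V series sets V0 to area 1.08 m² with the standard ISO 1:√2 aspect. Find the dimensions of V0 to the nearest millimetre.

Let the short side be w mm. Then w · w√2 = 1.08 m² = 1,080,000 mm².
w² = 1,080,000/√2, so w ≈ 873.9 mm; long side = w√2 ≈ 1235.9 mm.

874 × 1236 mm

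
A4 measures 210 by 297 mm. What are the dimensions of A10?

A5: ⌊297/2⌋ × 210 = 148 × 210 mm
A6: ⌊210/2⌋ × 148 = 105 × 148 mm
A7: ⌊148/2⌋ × 105 = 74 × 105 mm
A8: ⌊105/2⌋ × 74 = 52 × 74 mm
A9: ⌊74/2⌋ × 52 = 37 × 52 mm
A10: ⌊52/2⌋ × 37 = 26 × 37 mm

26 × 37 mm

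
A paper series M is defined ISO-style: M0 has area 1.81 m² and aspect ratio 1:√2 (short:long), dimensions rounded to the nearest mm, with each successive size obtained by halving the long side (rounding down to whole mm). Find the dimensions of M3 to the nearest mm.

Let M0's short side be w mm. w · w√2 = 1.81 m² = 1,810,000 mm², so w ≈ 1131.3 mm and w√2 ≈ 1599.9 mm → M0 = 1131 × 1600 mm.
M1: ⌊1600/2⌋ × 1131 = 800 × 1131 mm
M2: ⌊1131/2⌋ × 800 = 565 × 800 mm
M3: ⌊800/2⌋ × 565 = 400 × 565 mm

400 × 565 mm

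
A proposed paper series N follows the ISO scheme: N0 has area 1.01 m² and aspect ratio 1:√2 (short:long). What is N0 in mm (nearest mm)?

Let the short side be w mm. Then w · w√2 = 1.01 m² = 1,010,000 mm².
w² = 1,010,000/√2, so w ≈ 845.1 mm; long side = w√2 ≈ 1195.1 mm.

845 × 1195 mm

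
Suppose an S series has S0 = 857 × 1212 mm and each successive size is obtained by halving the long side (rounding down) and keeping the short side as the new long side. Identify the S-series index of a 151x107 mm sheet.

S6

S0: 857 × 1212 mm
S1: 606 × 857 mm
S2: 428 × 606 mm
S3: 303 × 428 mm
S4: 214 × 303 mm
S5: 151 × 214 mm
S6: 107 × 151 mm
S7: 75 × 107 mm
→ matches S6.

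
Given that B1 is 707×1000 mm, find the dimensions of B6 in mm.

B2: ⌊1000/2⌋ × 707 = 500 × 707 mm
B3: ⌊707/2⌋ × 500 = 353 × 500 mm
B4: ⌊500/2⌋ × 353 = 250 × 353 mm
B5: ⌊353/2⌋ × 250 = 176 × 250 mm
B6: ⌊250/2⌋ × 176 = 125 × 176 mm

125 × 176 mm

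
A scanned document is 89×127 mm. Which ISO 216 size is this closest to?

Aspect ratio 127/89 ≈ 1.427 — close to the ISO √2 ≈ 1.414.
In the B-series (B0 = 1000 × 1414 mm): B7 = 88 × 125 mm.
Off by 3 mm total — nearest standard size.

B7 (88 × 125 mm)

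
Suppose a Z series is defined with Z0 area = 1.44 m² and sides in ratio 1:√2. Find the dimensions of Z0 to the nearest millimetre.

Let the short side be w mm. Then w · w√2 = 1.44 m² = 1,440,000 mm².
w² = 1,440,000/√2, so w ≈ 1009.1 mm; long side = w√2 ≈ 1427.0 mm.

1009 × 1427 mm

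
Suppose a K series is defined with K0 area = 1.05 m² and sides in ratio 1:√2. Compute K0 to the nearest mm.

862 × 1219 mm

Let the short side be w mm. Then w · w√2 = 1.05 m² = 1,050,000 mm².
w² = 1,050,000/√2, so w ≈ 861.7 mm; long side = w√2 ≈ 1218.6 mm.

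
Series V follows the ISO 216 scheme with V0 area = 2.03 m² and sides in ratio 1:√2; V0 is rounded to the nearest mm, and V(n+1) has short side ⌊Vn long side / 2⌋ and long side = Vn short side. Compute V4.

299 × 423 mm

Let V0's short side be w mm. w · w√2 = 2.03 m² = 2,030,000 mm², so w ≈ 1198.1 mm and w√2 ≈ 1694.4 mm → V0 = 1198 × 1694 mm.
V1: ⌊1694/2⌋ × 1198 = 847 × 1198 mm
V2: ⌊1198/2⌋ × 847 = 599 × 847 mm
V3: ⌊847/2⌋ × 599 = 423 × 599 mm
V4: ⌊599/2⌋ × 423 = 299 × 423 mm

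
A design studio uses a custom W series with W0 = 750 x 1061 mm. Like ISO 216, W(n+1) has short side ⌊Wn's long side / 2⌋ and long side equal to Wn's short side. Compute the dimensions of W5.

132 × 187 mm

W1 = 530 × 750 mm (from W0 by 1 halving).
W2: ⌊750/2⌋ × 530 = 375 × 530 mm
W3: ⌊530/2⌋ × 375 = 265 × 375 mm
W4: ⌊375/2⌋ × 265 = 187 × 265 mm
W5: ⌊265/2⌋ × 187 = 132 × 187 mm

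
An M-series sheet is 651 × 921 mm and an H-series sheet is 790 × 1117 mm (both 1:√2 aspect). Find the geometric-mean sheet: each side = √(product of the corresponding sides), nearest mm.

Short side: √(651 · 790) = √514290 ≈ 717.1 → 717 mm
Long side: √(921 · 1117) = √1028757 ≈ 1014.3 → 1014 mm

717 × 1014 mm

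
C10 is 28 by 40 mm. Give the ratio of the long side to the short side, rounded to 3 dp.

40 / 28 = 1.429
ISO 216 targets √2 ≈ 1.414; the +0.014 deviation is from mm rounding.

1.429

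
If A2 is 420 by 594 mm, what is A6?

105 × 148 mm

A3: ⌊594/2⌋ × 420 = 297 × 420 mm
A4: ⌊420/2⌋ × 297 = 210 × 297 mm
A5: ⌊297/2⌋ × 210 = 148 × 210 mm
A6: ⌊210/2⌋ × 148 = 105 × 148 mm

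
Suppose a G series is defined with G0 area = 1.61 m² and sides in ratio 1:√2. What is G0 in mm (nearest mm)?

Let the short side be w mm. Then w · w√2 = 1.61 m² = 1,610,000 mm².
w² = 1,610,000/√2, so w ≈ 1067.0 mm; long side = w√2 ≈ 1508.9 mm.

1067 × 1509 mm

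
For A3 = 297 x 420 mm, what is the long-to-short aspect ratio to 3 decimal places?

1.414

420 / 297 = 1.414
Matches √2 ≈ 1.414 — the ISO 216 defining ratio.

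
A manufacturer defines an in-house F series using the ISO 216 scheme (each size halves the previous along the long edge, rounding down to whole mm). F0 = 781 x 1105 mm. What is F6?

F1: ⌊1105/2⌋ × 781 = 552 × 781 mm
F2: ⌊781/2⌋ × 552 = 390 × 552 mm
F3: ⌊552/2⌋ × 390 = 276 × 390 mm
F4: ⌊390/2⌋ × 276 = 195 × 276 mm
F5: ⌊276/2⌋ × 195 = 138 × 195 mm
F6: ⌊195/2⌋ × 138 = 97 × 138 mm

97 × 138 mm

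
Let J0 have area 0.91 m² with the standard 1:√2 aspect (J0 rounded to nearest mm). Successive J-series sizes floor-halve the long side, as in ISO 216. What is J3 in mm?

283 × 401 mm

Let J0's short side be w mm. w · w√2 = 0.91 m² = 910,000 mm², so w ≈ 802.2 mm and w√2 ≈ 1134.4 mm → J0 = 802 × 1134 mm.
J1: ⌊1134/2⌋ × 802 = 567 × 802 mm
J2: ⌊802/2⌋ × 567 = 401 × 567 mm
J3: ⌊567/2⌋ × 401 = 283 × 401 mm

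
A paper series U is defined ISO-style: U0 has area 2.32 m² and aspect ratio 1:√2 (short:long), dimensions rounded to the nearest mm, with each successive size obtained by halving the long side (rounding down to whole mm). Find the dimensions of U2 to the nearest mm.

Let U0's short side be w mm. w · w√2 = 2.32 m² = 2,320,000 mm², so w ≈ 1280.8 mm and w√2 ≈ 1811.3 mm → U0 = 1281 × 1811 mm.
U1: ⌊1811/2⌋ × 1281 = 905 × 1281 mm
U2: ⌊1281/2⌋ × 905 = 640 × 905 mm

640 × 905 mm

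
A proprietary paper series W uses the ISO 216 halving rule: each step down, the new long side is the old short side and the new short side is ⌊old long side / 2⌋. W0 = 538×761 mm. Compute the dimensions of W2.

269 × 380 mm

W1: ⌊761/2⌋ × 538 = 380 × 538 mm
W2: ⌊538/2⌋ × 380 = 269 × 380 mm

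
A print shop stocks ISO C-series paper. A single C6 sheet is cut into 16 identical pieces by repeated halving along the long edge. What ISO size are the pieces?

16 = 2^4, so 4 halving steps.
C6 → C7 → … → C10 after 4 steps.

C10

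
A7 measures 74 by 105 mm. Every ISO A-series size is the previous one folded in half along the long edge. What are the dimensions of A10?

26 × 37 mm

A8: ⌊105/2⌋ × 74 = 52 × 74 mm
A9: ⌊74/2⌋ × 52 = 37 × 52 mm
A10: ⌊52/2⌋ × 37 = 26 × 37 mm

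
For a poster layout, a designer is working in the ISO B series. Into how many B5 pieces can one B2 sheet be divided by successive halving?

8

B2 = 500 × 707 mm; B5 = 176 × 250 mm.
Each halving step doubles the count; 3 steps from B2 to B5.
2^3 = 8.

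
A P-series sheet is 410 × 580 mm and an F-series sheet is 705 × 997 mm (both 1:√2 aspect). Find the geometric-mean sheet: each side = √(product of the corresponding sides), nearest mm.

538 × 760 mm

Short side: √(410 · 705) = √289050 ≈ 537.6 → 538 mm
Long side: √(580 · 997) = √578260 ≈ 760.4 → 760 mm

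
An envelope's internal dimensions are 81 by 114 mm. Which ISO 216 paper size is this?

Aspect ratio 114/81 ≈ 1.407 — close to the ISO √2 ≈ 1.414.
In the C-series (envelope sizes, between A and B): C7 = 81 × 114 mm.

C7 (81 × 114 mm)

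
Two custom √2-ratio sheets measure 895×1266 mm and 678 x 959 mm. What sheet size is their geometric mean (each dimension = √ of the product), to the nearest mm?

779 × 1102 mm

Short side: √(895 · 678) = √606810 ≈ 779.0 → 779 mm
Long side: √(1266 · 959) = √1214094 ≈ 1101.9 → 1102 mm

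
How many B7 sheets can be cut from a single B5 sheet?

B5 = 176 × 250 mm; B7 = 88 × 125 mm.
Each halving step doubles the count; 2 steps from B5 to B7.
2^2 = 4.

4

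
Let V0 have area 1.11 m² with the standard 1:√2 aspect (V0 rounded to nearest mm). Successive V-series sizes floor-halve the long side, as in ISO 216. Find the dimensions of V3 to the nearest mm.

313 × 443 mm

Let V0's short side be w mm. w · w√2 = 1.11 m² = 1,110,000 mm², so w ≈ 885.9 mm and w√2 ≈ 1252.9 mm → V0 = 886 × 1253 mm.
V1: ⌊1253/2⌋ × 886 = 626 × 886 mm
V2: ⌊886/2⌋ × 626 = 443 × 626 mm
V3: ⌊626/2⌋ × 443 = 313 × 443 mm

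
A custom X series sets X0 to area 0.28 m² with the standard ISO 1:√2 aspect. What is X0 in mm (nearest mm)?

445 × 629 mm

Let the short side be w mm. Then w · w√2 = 0.28 m² = 280,000 mm².
w² = 280,000/√2, so w ≈ 445.0 mm; long side = w√2 ≈ 629.3 mm.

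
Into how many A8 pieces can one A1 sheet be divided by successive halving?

A1 = 594 × 841 mm; A8 = 52 × 74 mm.
Each halving step doubles the count; 7 steps from A1 to A8.
2^7 = 128.

128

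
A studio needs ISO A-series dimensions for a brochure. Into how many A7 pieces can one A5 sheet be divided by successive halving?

Each ISO step halves the sheet: 1 × A5 → 2 × A6 → 4 × A7
From A5 to A7 is 2 halving steps: 2^2 = 4.

4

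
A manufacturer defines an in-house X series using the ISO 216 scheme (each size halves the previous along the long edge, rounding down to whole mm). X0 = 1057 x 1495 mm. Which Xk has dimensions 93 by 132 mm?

X7

X0: 1057 × 1495 mm
X1: 747 × 1057 mm
X2: 528 × 747 mm
X3: 373 × 528 mm
X4: 264 × 373 mm
X5: 186 × 264 mm
X6: 132 × 186 mm
X7: 93 × 132 mm
X8: 66 × 93 mm
→ matches X7.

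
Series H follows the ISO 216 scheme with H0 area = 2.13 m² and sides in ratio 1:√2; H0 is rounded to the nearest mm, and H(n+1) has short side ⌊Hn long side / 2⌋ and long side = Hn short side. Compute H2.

Let H0's short side be w mm. w · w√2 = 2.13 m² = 2,130,000 mm², so w ≈ 1227.2 mm and w√2 ≈ 1735.6 mm → H0 = 1227 × 1736 mm.
H1: ⌊1736/2⌋ × 1227 = 868 × 1227 mm
H2: ⌊1227/2⌋ × 868 = 613 × 868 mm

613 × 868 mm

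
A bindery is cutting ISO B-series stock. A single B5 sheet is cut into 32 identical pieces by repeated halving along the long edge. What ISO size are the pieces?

32 = 2^5, so 5 halving steps.
B5 → B6 → … → B10 after 5 steps.

B10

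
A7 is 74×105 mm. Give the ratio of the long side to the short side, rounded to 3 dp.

105 / 74 = 1.419
ISO 216 targets √2 ≈ 1.414; the +0.005 deviation is from mm rounding.

1.419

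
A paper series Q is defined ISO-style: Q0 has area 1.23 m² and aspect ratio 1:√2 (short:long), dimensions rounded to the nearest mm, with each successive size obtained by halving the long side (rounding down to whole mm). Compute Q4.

233 × 329 mm

Let Q0's short side be w mm. w · w√2 = 1.23 m² = 1,230,000 mm², so w ≈ 932.6 mm and w√2 ≈ 1318.9 mm → Q0 = 933 × 1319 mm.
Q1: ⌊1319/2⌋ × 933 = 659 × 933 mm
Q2: ⌊933/2⌋ × 659 = 466 × 659 mm
Q3: ⌊659/2⌋ × 466 = 329 × 466 mm
Q4: ⌊466/2⌋ × 329 = 233 × 329 mm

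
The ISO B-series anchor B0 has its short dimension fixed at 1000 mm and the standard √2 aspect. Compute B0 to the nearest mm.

Short side = 1000 mm; long side = 1000√2 ≈ 1414.2 mm.

1000 × 1414 mm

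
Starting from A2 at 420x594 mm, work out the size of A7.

A3: ⌊594/2⌋ × 420 = 297 × 420 mm
A4: ⌊420/2⌋ × 297 = 210 × 297 mm
A5: ⌊297/2⌋ × 210 = 148 × 210 mm
A6: ⌊210/2⌋ × 148 = 105 × 148 mm
A7: ⌊148/2⌋ × 105 = 74 × 105 mm

74 × 105 mm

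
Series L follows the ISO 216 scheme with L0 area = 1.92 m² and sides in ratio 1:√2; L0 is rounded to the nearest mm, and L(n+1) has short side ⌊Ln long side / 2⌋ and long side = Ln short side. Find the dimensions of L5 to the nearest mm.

Let L0's short side be w mm. w · w√2 = 1.92 m² = 1,920,000 mm², so w ≈ 1165.2 mm and w√2 ≈ 1647.8 mm → L0 = 1165 × 1648 mm.
L1: ⌊1648/2⌋ × 1165 = 824 × 1165 mm
L2: ⌊1165/2⌋ × 824 = 582 × 824 mm
L3: ⌊824/2⌋ × 582 = 412 × 582 mm
L4: ⌊582/2⌋ × 412 = 291 × 412 mm
L5: ⌊412/2⌋ × 291 = 206 × 291 mm

206 × 291 mm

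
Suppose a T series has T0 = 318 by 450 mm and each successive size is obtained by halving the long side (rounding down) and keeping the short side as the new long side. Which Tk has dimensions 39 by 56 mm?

T6

T0: 318 × 450 mm
T1: 225 × 318 mm
T2: 159 × 225 mm
T3: 112 × 159 mm
T4: 79 × 112 mm
T5: 56 × 79 mm
T6: 39 × 56 mm
T7: 28 × 39 mm
→ matches T6.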